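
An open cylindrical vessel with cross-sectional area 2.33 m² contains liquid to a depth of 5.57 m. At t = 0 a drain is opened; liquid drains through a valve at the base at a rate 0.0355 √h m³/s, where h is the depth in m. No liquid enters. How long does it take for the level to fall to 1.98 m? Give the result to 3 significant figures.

A dh/dt = −Q_out = −0.0355 √h.
∫ h^(−1/2) dh = −(0.0355/A) ∫ dt, giving 2√h = 2√h₀ − (0.0355/A) t.
t = 2A(√h₀ − √h)/0.0355 = 2·2.33·(√5.57 − √1.98)/0.0355
  = 4.6600 × (2.3601 − 1.4071) / 0.0355 = 125.09 s.

125 s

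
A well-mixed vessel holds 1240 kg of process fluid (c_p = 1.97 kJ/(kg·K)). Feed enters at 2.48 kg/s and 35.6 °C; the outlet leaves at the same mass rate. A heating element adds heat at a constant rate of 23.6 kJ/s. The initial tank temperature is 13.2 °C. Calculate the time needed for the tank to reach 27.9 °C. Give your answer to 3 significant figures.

M c_p dT/dt = ṁ c_p (T_in − T) + Q̇.
τ = M/ṁ = 500.00 s; T_ss = T_in + Q̇/(ṁ c_p) = 40.431 °C.
T(t) = T_ss + (T₀ − T_ss) e^(−t/τ). Set T = 27.9:
e^(−t/τ) = (27.9 − 40.431)/(13.2 − 40.431) = 0.46016
t = −500.00 · ln(0.46016) = 388.09 s.

388 s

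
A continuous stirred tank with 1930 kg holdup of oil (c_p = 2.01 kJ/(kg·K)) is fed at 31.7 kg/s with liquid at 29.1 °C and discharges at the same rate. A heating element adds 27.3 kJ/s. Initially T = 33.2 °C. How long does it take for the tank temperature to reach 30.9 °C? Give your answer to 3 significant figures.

M c_p dT/dt = ṁ c_p (T_in − T) + Q̇.
τ = M/ṁ = 60.883 s; T_ss = T_in + Q̇/(ṁ c_p) = 29.528 °C.
T(t) = T_ss + (T₀ − T_ss) e^(−t/τ). Set T = 30.9:
e^(−t/τ) = (30.9 − 29.528)/(33.2 − 29.528) = 0.37356
t = −60.883 · ln(0.37356) = 59.950 s.

60.0 s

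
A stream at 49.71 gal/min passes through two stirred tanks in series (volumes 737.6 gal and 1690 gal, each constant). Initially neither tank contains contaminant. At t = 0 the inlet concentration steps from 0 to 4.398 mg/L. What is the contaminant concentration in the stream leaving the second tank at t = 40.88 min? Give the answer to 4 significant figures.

2.270 mg/L

Species balance on tank i: dCᵢ/dt = (Cᵢ₋₁ − Cᵢ)/τᵢ with τᵢ = Vᵢ/Q.
τ₁ = 737.6/49.71 = 14.8381 min; τ₂ = 1690/49.71 = 33.9972 min.
Solving the cascade with C₁(0)=C₂(0)=0 gives C₂(t) = C_in[1 − (τ₁ e^(−t/τ₁) − τ₂ e^(−t/τ₂))/(τ₁ − τ₂)].
At t = 40.88: e^(−t/τ₁) = 0.0636041, e^(−t/τ₂) = 0.300456.
C₂ = 4.398·[1 − (14.8381·0.0636041 − 33.9972·0.300456)/(-19.1591)] = 4.398·0.516110 = 2.26985 mg/L.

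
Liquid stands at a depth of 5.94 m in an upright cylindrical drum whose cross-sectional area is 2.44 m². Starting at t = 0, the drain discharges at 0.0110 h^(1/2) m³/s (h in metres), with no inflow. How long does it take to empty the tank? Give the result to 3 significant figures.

1080 s

A dh/dt = −Q_out = −0.0110 √h.
This is separable: 2 d(√h)/dt = −0.0110/A, so √h = √h₀ − (0.0110/(2A)) t.
Tank is empty when √h = 0: t_empty = 2A√h₀/0.0110.
t_empty = 2·2.44·√5.94/0.0110 = 4.8800·2.4372/0.0110 = 1081.2 s.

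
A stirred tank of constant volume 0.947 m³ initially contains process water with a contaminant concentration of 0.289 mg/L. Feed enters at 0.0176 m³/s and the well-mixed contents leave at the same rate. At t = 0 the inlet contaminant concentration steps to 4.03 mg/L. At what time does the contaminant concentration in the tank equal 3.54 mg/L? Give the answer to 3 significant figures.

Species balance: V dC/dt = Q(C_in − C) ⇒ τ = V/Q = 53.807 s.
C(t) = C_in + (C₀ − C_in) e^(−t/τ). Set C = 3.54 and solve for t:
e^(−t/τ) = (C − C_in)/(C₀ − C_in) = (3.54 − 4.03)/(0.289 − 4.03) = 0.13098
t = −τ ln(…) = 53.807 × 2.0327 = 109.37 s.

109 s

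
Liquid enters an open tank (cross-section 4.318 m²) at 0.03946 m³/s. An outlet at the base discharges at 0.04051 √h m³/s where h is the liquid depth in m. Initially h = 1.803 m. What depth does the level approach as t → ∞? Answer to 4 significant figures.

Accumulation of liquid (constant cross-section A): A dh/dt = Q_in − 0.04051 √h. At steady state dh/dt = 0:
Q_in = 0.04051 √h_ss ⇒ √h_ss = 0.03946/0.04051 = 0.974080.
h_ss = 0.974080² = 0.948833 m. (Since h₀ = 1.803 m > h_ss, the level will fall toward this value.)

0.9488 m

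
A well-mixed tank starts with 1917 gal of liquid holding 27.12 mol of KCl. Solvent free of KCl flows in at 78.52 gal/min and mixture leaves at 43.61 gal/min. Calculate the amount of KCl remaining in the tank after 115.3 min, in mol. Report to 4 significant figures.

6.600 mol

Total volume: dV/dt = Q_in − Q_out = 34.9100 gal/min, so V(t) = 1917 + 34.9100 t and V(115.3) = 5942.12 gal.
Species balance (pure solvent in): dm/dt = −Q_out · m/V(t).
Separate: dm/m = −Q_out dt/V(t) ⇒ ln(m/m₀) = −(Q_out/(Q_in−Q_out)) ln(V/V₀).
m = m₀ (V₀/V)^(Q_out/(Q_in−Q_out)) = 27.12 × (1917/5942.12)^(1.24921) = 6.59975 mol.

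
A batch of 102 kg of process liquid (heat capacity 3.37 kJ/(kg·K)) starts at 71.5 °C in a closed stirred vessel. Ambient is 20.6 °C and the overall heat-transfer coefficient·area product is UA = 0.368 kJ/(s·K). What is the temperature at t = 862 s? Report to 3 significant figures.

Lumped-capacitance energy balance: M c_p dT/dt = UA(T_amb − T).
dT/dt = (T_ss − T)/τ with T_ss = T_amb = 20.600 °C, τ = M c_p/UA = 102·3.37/0.368 = 934.08 s.
Integrating: T(t) = T_ss + (T₀ − T_ss) e^(−t/τ).
T(862) = 20.600 + (50.900)·0.39739 = 40.827 °C.

40.8 °C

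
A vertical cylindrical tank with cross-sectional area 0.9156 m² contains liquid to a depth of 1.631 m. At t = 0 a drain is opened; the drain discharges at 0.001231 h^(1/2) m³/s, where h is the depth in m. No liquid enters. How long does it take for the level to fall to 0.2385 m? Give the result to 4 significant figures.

1173 s

With no inflow, A dh/dt = −0.001231 √h.
Separate and integrate: 2(√h − √h₀) = −(0.001231/A) t.
t = 2A(√h₀ − √h)/0.001231 = 2·0.9156·(√1.631 − √0.2385)/0.001231
  = 1.83120 × (1.27711 − 0.488365) / 0.001231 = 1173.31 s.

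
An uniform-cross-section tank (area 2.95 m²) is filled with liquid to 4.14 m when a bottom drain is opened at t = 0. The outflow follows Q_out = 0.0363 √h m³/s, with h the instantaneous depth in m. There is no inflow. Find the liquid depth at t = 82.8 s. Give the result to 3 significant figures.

2.33 m

A dh/dt = −Q_out = −0.0363 √h.
Separate and integrate: 2(√h − √h₀) = −(0.0363/A) t.
√h = √4.14 − 0.0363·82.8/(2·2.95) = 2.0347 − 0.50943 = 1.5253.
h = 1.5253² = 2.3264 m.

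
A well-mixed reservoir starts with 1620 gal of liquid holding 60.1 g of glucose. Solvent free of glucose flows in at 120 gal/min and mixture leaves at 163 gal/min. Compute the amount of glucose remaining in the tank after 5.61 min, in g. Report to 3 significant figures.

Total volume: dV/dt = Q_in − Q_out = -43.000 gal/min, so V(t) = 1620 − 43.000 t and V(5.61) = 1378.8 gal.
Species balance (pure solvent in): dm/dt = −Q_out · m/V(t).
dm/m = −Q_out dt/(V₀ − 43.000 t); integrating gives ln(m/m₀) = −(Q_out/(Q_in−Q_out)) ln(V/V₀).
m = m₀ (V₀/V)^(Q_out/(Q_in−Q_out)) = 60.1 × (1620/1378.8)^(-3.7907) = 32.617 g.

32.6 g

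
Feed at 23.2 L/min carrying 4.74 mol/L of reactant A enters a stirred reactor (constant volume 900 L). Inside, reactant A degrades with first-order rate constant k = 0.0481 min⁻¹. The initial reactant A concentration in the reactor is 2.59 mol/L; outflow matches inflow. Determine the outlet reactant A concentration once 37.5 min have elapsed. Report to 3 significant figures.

1.71 mol/L

V dC/dt = Q(C_in − C) − k V C.
dC/dt = (Q/V) C_in − (Q/V + k) C; effective rate a = Q/V + k = 0.025778 + 0.0481 = 0.073878 min⁻¹.
C_ss = Q C_in/(Q + kV) = 1.6539 mol/L; C(t) = C_ss + (C₀ − C_ss) e^(−a t).
C(37.5) = 1.6539 + (0.93610)·e^(−0.073878·37.5) = 1.6539 + (0.93610)·0.062636 = 1.7125 mol/L.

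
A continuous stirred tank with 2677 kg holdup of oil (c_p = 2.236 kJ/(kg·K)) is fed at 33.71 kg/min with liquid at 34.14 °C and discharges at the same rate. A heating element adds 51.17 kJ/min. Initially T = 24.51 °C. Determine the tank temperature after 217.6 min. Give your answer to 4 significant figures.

M c_p dT/dt = ṁ c_p (T_in − T) + Q̇.
Rearrange: dT/dt = (T_ss − T)/τ with τ = M/ṁ = 79.4126 min and T_ss = T_in + Q̇/(ṁ c_p) = 34.8189 °C.
This is linear first-order; T(t) = T_ss + (T₀ − T_ss) e^(−t/τ).
T(217.6) = 34.8189 + (-10.3089)·e^(−217.6/79.4126) = 34.8189 + (-10.3089)·0.0645627 = 34.1533 °C.

34.15 °C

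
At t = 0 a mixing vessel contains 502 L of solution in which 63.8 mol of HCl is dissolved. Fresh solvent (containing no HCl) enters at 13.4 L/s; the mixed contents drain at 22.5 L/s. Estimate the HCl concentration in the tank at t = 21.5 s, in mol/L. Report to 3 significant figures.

Total volume: dV/dt = Q_in − Q_out = -9.1000 L/s, so V(t) = 502 − 9.1000 t and V(21.5) = 306.35 L.
Species balance (pure solvent in): dm/dt = −Q_out · m/V(t).
Separate: dm/m = −Q_out dt/V(t) ⇒ ln(m/m₀) = −(Q_out/(Q_in−Q_out)) ln(V/V₀).
m = m₀ (V₀/V)^(Q_out/(Q_in−Q_out)) = 63.8 × (502/306.35)^(-2.4725) = 18.815 mol.
C = m/V = 18.815/306.35 = 0.061416 mol/L.

0.0614 mol/L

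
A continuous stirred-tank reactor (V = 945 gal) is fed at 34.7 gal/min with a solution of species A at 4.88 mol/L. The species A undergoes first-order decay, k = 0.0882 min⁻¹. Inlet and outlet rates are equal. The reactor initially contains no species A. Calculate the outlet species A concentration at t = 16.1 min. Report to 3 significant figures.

1.24 mol/L

Species balance: V dC/dt = Q C_in − Q C − k V C.
dC/dt = (Q/V) C_in − (Q/V + k) C; effective rate a = Q/V + k = 0.036720 + 0.0882 = 0.12492 min⁻¹.
C_ss = Q C_in/(Q + kV) = 1.4345 mol/L; C(t) = C_ss + (C₀ − C_ss) e^(−a t).
C(16.1) = 1.4345 + (-1.4345)·e^(−0.12492·16.1) = 1.4345 + (-1.4345)·0.13383 = 1.2425 mol/L.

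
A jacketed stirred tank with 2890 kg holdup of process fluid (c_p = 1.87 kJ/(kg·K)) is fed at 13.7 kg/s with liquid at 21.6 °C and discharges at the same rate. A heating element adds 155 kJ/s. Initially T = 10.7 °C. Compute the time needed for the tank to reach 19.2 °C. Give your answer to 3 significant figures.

M c_p dT/dt = ṁ c_p (T_in − T) + Q̇.
τ = M/ṁ = 210.95 s; T_ss = T_in + Q̇/(ṁ c_p) = 27.650 °C.
T(t) = T_ss + (T₀ − T_ss) e^(−t/τ). Set T = 19.2:
e^(−t/τ) = (19.2 − 27.650)/(10.7 − 27.650) = 0.49853
t = −210.95 · ln(0.49853) = 146.84 s.

147 s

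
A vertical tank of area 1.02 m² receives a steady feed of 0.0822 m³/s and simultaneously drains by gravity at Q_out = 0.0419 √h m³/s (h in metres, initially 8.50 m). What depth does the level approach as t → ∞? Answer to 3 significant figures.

Level balance: A dh/dt = 0.0822 − 0.0419 √h. Setting dh/dt = 0:
Q_in = 0.0419 √h_ss ⇒ √h_ss = 0.0822/0.0419 = 1.9618.
h_ss = 1.9618² = 3.8487 m. (Since h₀ = 8.50 m > h_ss, the level will fall toward this value.)

3.85 m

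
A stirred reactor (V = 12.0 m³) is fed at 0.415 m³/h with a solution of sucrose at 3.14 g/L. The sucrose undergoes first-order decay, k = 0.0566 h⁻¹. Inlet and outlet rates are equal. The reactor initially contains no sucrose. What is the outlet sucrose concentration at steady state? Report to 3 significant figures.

1.19 g/L

Accumulation = in − out − consumed: V dC/dt = Q C_in − Q C − k V C.
At steady state: 0 = Q C_in − (Q + kV) C_ss, so C_ss = Q C_in/(Q + kV).
C_ss = 0.415·3.14/(0.415 + 0.0566·12.0) = 1.3031/1.0942 = 1.1909 g/L.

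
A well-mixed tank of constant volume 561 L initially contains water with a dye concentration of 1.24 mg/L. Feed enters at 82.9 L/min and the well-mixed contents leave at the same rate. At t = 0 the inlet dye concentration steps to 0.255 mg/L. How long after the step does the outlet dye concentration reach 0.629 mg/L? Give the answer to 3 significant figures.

Transient balance on the dissolved component: V dC/dt = Q(C_in − C), so τ = V/Q = 6.7672 min.
C(t) = C_in + (C₀ − C_in) e^(−t/τ). Set C = 0.629 and solve for t:
e^(−t/τ) = (C − C_in)/(C₀ − C_in) = (0.629 − 0.255)/(1.24 − 0.255) = 0.37970
t = −τ ln(…) = 6.7672 × 0.96839 = 6.5533 min.

6.55 min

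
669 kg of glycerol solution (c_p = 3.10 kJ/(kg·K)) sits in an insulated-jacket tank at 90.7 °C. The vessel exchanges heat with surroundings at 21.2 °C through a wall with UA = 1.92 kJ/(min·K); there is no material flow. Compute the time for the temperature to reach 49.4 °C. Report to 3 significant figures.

Lumped-capacitance energy balance: M c_p dT/dt = UA(T_amb − T).
τ = M c_p/UA = 1080.2 min; T_ss = T_amb = 21.200 °C.
T(t) = T_ss + (T₀ − T_ss)e^(−t/τ); set T = 49.4:
t = −τ ln[(T − T_ss)/(T₀ − T_ss)] = −1080.2 · ln(0.40576) = 974.31 min.

974 min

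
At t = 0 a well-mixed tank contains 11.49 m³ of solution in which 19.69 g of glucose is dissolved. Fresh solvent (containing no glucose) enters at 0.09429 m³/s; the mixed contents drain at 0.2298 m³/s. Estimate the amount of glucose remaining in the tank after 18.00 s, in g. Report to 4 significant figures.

13.14 g

Let m(t) be the amount of glucose. Volume: V(t) = V₀ + (Q_in − Q_out) t = 11.49 − 0.135510 t; V(18.00) = 9.05082 m³.
Solute balance: dm/dt = 0 − Q_out C = −Q_out m/V(t).
Separate: dm/m = −Q_out dt/V(t) ⇒ ln(m/m₀) = −(Q_out/(Q_in−Q_out)) ln(V/V₀).
m = m₀ (V₀/V)^(Q_out/(Q_in−Q_out)) = 19.69 × (11.49/9.05082)^(-1.69582) = 13.1373 g.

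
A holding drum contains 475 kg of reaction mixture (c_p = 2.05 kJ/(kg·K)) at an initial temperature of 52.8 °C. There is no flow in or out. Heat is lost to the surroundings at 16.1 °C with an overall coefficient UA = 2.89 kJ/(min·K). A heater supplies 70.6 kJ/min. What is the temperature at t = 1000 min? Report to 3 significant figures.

Lumped-capacitance energy balance: M c_p dT/dt = UA(T_amb − T) + Q̇.
dT/dt = (T_ss − T)/τ with T_ss = T_amb + Q̇/UA = 16.1 + 70.6/2.89 = 40.529 °C, τ = M c_p/UA = 475·2.05/2.89 = 336.94 min.
T approaches T_ss exponentially: T(t) = T_ss + (T₀ − T_ss) e^(−t/τ).
T(1000) = 40.529 + (12.271)·0.051411 = 41.160 °C.

41.2 °C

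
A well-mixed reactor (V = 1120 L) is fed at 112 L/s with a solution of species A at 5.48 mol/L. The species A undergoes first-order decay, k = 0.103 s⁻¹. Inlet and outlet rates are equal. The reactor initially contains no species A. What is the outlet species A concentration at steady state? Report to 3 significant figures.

2.70 mol/L

V dC/dt = Q(C_in − C) − k V C.
Steady state (dC/dt = 0): C_ss = Q C_in/(Q + kV) = C_in/(1 + kV/Q).
C_ss = 112·5.48/(112 + 0.103·1120) = 613.76/227.36 = 2.6995 mol/L.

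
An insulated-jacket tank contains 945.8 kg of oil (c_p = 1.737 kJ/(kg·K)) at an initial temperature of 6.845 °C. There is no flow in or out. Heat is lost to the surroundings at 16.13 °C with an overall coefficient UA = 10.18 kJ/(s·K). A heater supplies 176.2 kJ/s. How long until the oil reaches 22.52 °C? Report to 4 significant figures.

143.7 s

M c_p dT/dt = −UA(T − T_amb) + Q̇.
τ = M c_p/UA = 161.381 s; T_ss = T_amb + Q̇/UA = 16.13 + 176.2/10.18 = 33.4384 °C.
T(t) = T_ss + (T₀ − T_ss)e^(−t/τ); set T = 22.52:
t = −τ ln[(T − T_ss)/(T₀ − T_ss)] = −161.381 · ln(0.410569) = 143.663 s.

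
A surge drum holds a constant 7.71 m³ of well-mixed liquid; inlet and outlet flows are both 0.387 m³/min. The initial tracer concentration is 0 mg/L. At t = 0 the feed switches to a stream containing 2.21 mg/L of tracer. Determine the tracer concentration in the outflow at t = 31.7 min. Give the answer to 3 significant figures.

Unsteady species balance (constant V, well mixed): V dC/dt = Q(C_in − C).
Time constant τ = V/Q = 7.71/0.387 = 19.922 min.
Integrating: C(t) = C_in + (C₀ − C_in) e^(−t/τ).
C(31.7) = 2.21 + (0 − 2.21)·e^(−31.7/19.922) = 2.21 + (-2.2100)·0.20369 = 1.7599 mg/L.

1.76 mg/L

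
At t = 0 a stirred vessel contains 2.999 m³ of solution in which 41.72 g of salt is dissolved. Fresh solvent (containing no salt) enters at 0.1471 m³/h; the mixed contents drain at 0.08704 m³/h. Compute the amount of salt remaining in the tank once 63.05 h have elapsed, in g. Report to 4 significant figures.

Total volume: dV/dt = Q_in − Q_out = 0.0600600 m³/h, so V(t) = 2.999 + 0.0600600 t and V(63.05) = 6.78578 m³.
No salt enters, so dm/dt = −Q_out · (m/V).
dm/m = −Q_out dt/(V₀ + 0.0600600 t); integrating gives ln(m/m₀) = −(Q_out/(Q_in−Q_out)) ln(V/V₀).
m = m₀ (V₀/V)^(Q_out/(Q_in−Q_out)) = 41.72 × (2.999/6.78578)^(1.44922) = 12.7767 g.

12.78 g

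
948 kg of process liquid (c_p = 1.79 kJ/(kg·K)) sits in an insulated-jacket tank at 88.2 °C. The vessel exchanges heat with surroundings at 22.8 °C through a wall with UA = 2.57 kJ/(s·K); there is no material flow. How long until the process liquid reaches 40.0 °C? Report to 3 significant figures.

882 s

Energy balance: M c_p dT/dt = −UA(T − T_amb).
τ = M c_p/UA = 660.28 s; T_ss = T_amb = 22.800 °C.
T(t) = T_ss + (T₀ − T_ss)e^(−t/τ); set T = 40.0:
t = −τ ln[(T − T_ss)/(T₀ − T_ss)] = −660.28 · ln(0.26300) = 881.88 s.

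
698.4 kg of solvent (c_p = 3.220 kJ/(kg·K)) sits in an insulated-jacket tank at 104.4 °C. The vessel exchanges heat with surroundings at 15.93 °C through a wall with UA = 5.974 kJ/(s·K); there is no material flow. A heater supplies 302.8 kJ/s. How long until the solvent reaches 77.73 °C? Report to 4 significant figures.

460.6 s

Lumped-capacitance energy balance: M c_p dT/dt = UA(T_amb − T) + Q̇.
τ = M c_p/UA = 376.439 s; T_ss = T_amb + Q̇/UA = 15.93 + 302.8/5.974 = 66.6163 °C.
T(t) = T_ss + (T₀ − T_ss)e^(−t/τ); set T = 77.73:
t = −τ ln[(T − T_ss)/(T₀ − T_ss)] = −376.439 · ln(0.294140) = 460.649 s.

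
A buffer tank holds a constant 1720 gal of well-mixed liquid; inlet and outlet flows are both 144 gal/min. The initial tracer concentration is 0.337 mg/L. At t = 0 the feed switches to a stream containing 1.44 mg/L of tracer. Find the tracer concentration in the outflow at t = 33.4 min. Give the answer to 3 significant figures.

1.37 mg/L

Transient balance on the dissolved component: V dC/dt = Q(C_in − C).
Rewrite as dC/dt + C/τ = C_in/τ, τ = V/Q = 11.944 min.
Solution: C(t) = C_in + (C₀ − C_in) e^(−t/τ).
C(33.4) = 1.44 + (0.337 − 1.44)·e^(−33.4/11.944) = 1.44 + (-1.1030)·0.061037 = 1.3727 mg/L.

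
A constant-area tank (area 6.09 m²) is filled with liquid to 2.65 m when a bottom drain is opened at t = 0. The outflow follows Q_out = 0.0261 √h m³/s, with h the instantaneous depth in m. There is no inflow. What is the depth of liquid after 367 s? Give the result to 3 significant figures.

A dh/dt = −Q_out = −0.0261 √h.
∫ h^(−1/2) dh = −(0.0261/A) ∫ dt, giving 2√h = 2√h₀ − (0.0261/A) t.
√h = √2.65 − 0.0261·367/(2·6.09) = 1.6279 − 0.78643 = 0.84145.
h = 0.84145² = 0.70804 m.

0.708 m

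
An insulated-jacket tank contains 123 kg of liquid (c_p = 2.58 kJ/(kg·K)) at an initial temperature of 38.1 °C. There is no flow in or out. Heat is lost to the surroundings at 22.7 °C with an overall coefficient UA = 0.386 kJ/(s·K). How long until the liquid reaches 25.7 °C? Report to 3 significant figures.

1340 s

M c_p dT/dt = −UA(T − T_amb).
τ = M c_p/UA = 822.12 s; T_ss = T_amb = 22.700 °C.
T(t) = T_ss + (T₀ − T_ss)e^(−t/τ); set T = 25.7:
t = −τ ln[(T − T_ss)/(T₀ − T_ss)] = −822.12 · ln(0.19481) = 1344.8 s.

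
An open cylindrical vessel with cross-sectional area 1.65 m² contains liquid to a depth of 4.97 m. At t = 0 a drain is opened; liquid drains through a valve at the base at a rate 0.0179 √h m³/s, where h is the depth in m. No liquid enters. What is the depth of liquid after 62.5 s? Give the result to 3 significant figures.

3.57 m

A dh/dt = −Q_out = −0.0179 √h.
∫ h^(−1/2) dh = −(0.0179/A) ∫ dt, giving 2√h = 2√h₀ − (0.0179/A) t.
√h = √4.97 − 0.0179·62.5/(2·1.65) = 2.2293 − 0.33902 = 1.8903.
h = 1.8903² = 3.5734 m.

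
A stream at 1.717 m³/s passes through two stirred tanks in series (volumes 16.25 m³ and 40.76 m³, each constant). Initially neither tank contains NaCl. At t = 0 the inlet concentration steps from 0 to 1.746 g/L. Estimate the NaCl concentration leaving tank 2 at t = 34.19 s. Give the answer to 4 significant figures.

1.089 g/L

Species balance on tank i: dCᵢ/dt = (Cᵢ₋₁ − Cᵢ)/τᵢ with τᵢ = Vᵢ/Q.
τ₁ = 16.25/1.717 = 9.46418 s; τ₂ = 40.76/1.717 = 23.7391 s.
Tank 1: C₁ = C_in(1 − e^(−t/τ₁)). Tank 2 (τ₁ ≠ τ₂): C₂ = C_in[1 − (τ₁ e^(−t/τ₁) − τ₂ e^(−t/τ₂))/(τ₁ − τ₂)].
At t = 34.19: e^(−t/τ₁) = 0.0269825, e^(−t/τ₂) = 0.236871.
C₂ = 1.746·[1 − (9.46418·0.0269825 − 23.7391·0.236871)/(-14.2749)] = 1.746·0.623975 = 1.08946 g/L.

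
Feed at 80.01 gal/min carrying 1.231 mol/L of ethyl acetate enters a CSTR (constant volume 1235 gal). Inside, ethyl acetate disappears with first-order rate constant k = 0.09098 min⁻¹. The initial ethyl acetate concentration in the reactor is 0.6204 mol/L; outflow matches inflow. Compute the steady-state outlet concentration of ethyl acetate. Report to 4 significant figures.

V dC/dt = Q(C_in − C) − k V C.
Steady state (dC/dt = 0): C_ss = Q C_in/(Q + kV) = C_in/(1 + kV/Q).
C_ss = 80.01·1.231/(80.01 + 0.09098·1235) = 98.4923/192.370 = 0.511993 mol/L.

0.5120 mol/L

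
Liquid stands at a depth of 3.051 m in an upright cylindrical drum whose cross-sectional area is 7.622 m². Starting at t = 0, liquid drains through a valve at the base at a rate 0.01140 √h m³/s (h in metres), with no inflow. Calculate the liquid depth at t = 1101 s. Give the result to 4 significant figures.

Mass balance (ρ constant): A dh/dt = −0.01140 √h.
∫ h^(−1/2) dh = −(0.01140/A) ∫ dt, giving 2√h = 2√h₀ − (0.01140/A) t.
√h = √3.051 − 0.01140·1101/(2·7.622) = 1.74671 − 0.823367 = 0.923345.
h = 0.923345² = 0.852565 m.

0.8526 m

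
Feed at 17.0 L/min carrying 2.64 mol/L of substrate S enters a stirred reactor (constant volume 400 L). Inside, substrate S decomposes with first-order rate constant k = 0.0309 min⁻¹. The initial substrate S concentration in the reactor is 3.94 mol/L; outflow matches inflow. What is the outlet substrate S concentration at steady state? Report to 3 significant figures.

Accumulation = in − out − consumed: V dC/dt = Q C_in − Q C − k V C.
At steady state: 0 = Q C_in − (Q + kV) C_ss, so C_ss = Q C_in/(Q + kV).
C_ss = 17.0·2.64/(17.0 + 0.0309·400) = 44.880/29.360 = 1.5286 mol/L.

1.53 mol/L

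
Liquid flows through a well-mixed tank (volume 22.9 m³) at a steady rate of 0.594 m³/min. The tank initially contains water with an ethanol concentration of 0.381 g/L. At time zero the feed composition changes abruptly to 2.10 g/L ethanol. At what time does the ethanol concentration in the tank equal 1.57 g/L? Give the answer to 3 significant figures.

Species balance: V dC/dt = Q(C_in − C) ⇒ τ = V/Q = 38.552 min.
C(t) = C_in + (C₀ − C_in) e^(−t/τ). Set C = 1.57 and solve for t:
e^(−t/τ) = (C − C_in)/(C₀ − C_in) = (1.57 − 2.10)/(0.381 − 2.10) = 0.30832
t = −τ ln(…) = 38.552 × 1.1766 = 45.361 min.

45.4 min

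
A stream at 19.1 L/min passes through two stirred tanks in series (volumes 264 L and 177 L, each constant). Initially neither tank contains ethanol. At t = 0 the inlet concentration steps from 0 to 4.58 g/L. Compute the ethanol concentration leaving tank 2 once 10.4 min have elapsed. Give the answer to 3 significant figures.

1.06 g/L

Species balance on tank i: dCᵢ/dt = (Cᵢ₋₁ − Cᵢ)/τᵢ with τᵢ = Vᵢ/Q.
τ₁ = 264/19.1 = 13.822 min; τ₂ = 177/19.1 = 9.2670 min.
Solving the cascade with C₁(0)=C₂(0)=0 gives C₂(t) = C_in[1 − (τ₁ e^(−t/τ₁) − τ₂ e^(−t/τ₂))/(τ₁ − τ₂)].
At t = 10.4: e^(−t/τ₁) = 0.47122, e^(−t/τ₂) = 0.32554.
C₂ = 4.58·[1 − (13.822·0.47122 − 9.2670·0.32554)/(4.5550)] = 4.58·0.23239 = 1.0644 g/L.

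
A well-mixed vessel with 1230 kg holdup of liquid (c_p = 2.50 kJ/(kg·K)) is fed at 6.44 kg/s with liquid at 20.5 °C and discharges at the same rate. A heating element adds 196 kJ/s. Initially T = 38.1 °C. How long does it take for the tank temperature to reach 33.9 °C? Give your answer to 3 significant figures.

M c_p dT/dt = ṁ c_p (T_in − T) + Q̇.
τ = M/ṁ = 190.99 s; T_ss = T_in + Q̇/(ṁ c_p) = 32.674 °C.
T(t) = T_ss + (T₀ − T_ss) e^(−t/τ). Set T = 33.9:
e^(−t/τ) = (33.9 − 32.674)/(38.1 − 32.674) = 0.22596
t = −190.99 · ln(0.22596) = 284.08 s.

284 s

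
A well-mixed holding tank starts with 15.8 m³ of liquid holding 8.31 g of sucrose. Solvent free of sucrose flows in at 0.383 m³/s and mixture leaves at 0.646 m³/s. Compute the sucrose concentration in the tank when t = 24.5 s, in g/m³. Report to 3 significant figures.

0.245 g/m³

Total volume: dV/dt = Q_in − Q_out = -0.26300 m³/s, so V(t) = 15.8 − 0.26300 t and V(24.5) = 9.3565 m³.
Species balance (pure solvent in): dm/dt = −Q_out · m/V(t).
dm/m = −Q_out dt/(V₀ − 0.26300 t); integrating gives ln(m/m₀) = −(Q_out/(Q_in−Q_out)) ln(V/V₀).
m = m₀ (V₀/V)^(Q_out/(Q_in−Q_out)) = 8.31 × (15.8/9.3565)^(-2.4563) = 2.2945 g.
C = m/V = 2.2945/9.3565 = 0.24523 g/m³.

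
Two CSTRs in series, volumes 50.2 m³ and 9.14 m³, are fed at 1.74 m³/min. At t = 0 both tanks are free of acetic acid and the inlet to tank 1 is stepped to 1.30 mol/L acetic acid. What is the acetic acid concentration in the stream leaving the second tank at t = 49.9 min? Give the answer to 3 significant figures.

Time constants: τᵢ = Vᵢ/Q for each well-mixed tank.
τ₁ = 50.2/1.74 = 28.851 min; τ₂ = 9.14/1.74 = 5.2529 min.
Tank 1: C₁ = C_in(1 − e^(−t/τ₁)). Tank 2 (τ₁ ≠ τ₂): C₂ = C_in[1 − (τ₁ e^(−t/τ₁) − τ₂ e^(−t/τ₂))/(τ₁ − τ₂)].
At t = 49.9: e^(−t/τ₁) = 0.17736, e^(−t/τ₂) = 7.4885e-05.
C₂ = 1.30·[1 − (28.851·0.17736 − 5.2529·7.4885e-05)/(23.598)] = 1.30·0.78318 = 1.0181 mol/L.

1.02 mol/L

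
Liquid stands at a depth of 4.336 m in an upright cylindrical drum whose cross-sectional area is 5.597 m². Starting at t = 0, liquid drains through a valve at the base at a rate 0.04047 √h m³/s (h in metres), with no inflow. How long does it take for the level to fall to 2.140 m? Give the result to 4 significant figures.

Mass balance (ρ constant): A dh/dt = −0.04047 √h.
This is separable: 2 d(√h)/dt = −0.04047/A, so √h = √h₀ − (0.04047/(2A)) t.
t = 2A(√h₀ − √h)/0.04047 = 2·5.597·(√4.336 − √2.140)/0.04047
  = 11.1940 × (2.08231 − 1.46287) / 0.04047 = 171.335 s.

171.3 s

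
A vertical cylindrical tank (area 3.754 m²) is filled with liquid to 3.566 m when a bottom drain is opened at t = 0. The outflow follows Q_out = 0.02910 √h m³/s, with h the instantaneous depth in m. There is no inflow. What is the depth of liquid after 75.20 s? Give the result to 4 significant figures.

Unsteady balance on liquid volume: A dh/dt = −0.02910 √h.
Separate and integrate: 2(√h − √h₀) = −(0.02910/A) t.
√h = √3.566 − 0.02910·75.20/(2·3.754) = 1.88839 − 0.291465 = 1.59692.
h = 1.59692² = 2.55015 m.

2.550 m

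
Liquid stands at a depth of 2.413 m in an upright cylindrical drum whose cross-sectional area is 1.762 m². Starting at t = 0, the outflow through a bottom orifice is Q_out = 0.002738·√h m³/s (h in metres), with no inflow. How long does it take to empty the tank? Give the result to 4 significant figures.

A dh/dt = −Q_out = −0.002738 √h.
Separate and integrate: 2(√h − √h₀) = −(0.002738/A) t.
Set h = 0: 2√h₀ = (0.002738/A) t_empty ⇒ t_empty = 2A√h₀/0.002738.
t_empty = 2·1.762·√2.413/0.002738 = 3.52400·1.55338/0.002738 = 1999.31 s.

1999 s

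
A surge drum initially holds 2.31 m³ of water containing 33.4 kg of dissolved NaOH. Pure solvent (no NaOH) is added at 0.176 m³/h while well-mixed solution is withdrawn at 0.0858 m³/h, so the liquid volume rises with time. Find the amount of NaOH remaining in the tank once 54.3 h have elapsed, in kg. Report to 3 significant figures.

Total volume: dV/dt = Q_in − Q_out = 0.090200 m³/h, so V(t) = 2.31 + 0.090200 t and V(54.3) = 7.2079 m³.
Species balance (pure solvent in): dm/dt = −Q_out · m/V(t).
dm/m = −Q_out dt/(V₀ + 0.090200 t); integrating gives ln(m/m₀) = −(Q_out/(Q_in−Q_out)) ln(V/V₀).
m = m₀ (V₀/V)^(Q_out/(Q_in−Q_out)) = 33.4 × (2.31/7.2079)^(0.95122) = 11.315 kg.

11.3 kg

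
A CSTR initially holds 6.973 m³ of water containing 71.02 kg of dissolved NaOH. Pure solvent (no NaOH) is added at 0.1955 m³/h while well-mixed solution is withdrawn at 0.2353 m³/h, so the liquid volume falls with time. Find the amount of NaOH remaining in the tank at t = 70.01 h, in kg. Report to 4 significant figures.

3.479 kg

Let m(t) be the amount of NaOH. Volume: V(t) = V₀ + (Q_in − Q_out) t = 6.973 − 0.0398000 t; V(70.01) = 4.18660 m³.
Species balance (pure solvent in): dm/dt = −Q_out · m/V(t).
Separate: dm/m = −Q_out dt/V(t) ⇒ ln(m/m₀) = −(Q_out/(Q_in−Q_out)) ln(V/V₀).
m = m₀ (V₀/V)^(Q_out/(Q_in−Q_out)) = 71.02 × (6.973/4.18660)^(-5.91206) = 3.47950 kg.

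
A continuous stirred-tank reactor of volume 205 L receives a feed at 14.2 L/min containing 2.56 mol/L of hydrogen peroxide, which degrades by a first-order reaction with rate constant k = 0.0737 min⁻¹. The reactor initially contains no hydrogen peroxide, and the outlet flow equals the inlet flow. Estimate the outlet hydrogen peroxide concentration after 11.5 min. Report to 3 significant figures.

1.00 mol/L

Species balance: V dC/dt = Q C_in − Q C − k V C.
This is linear with rate a = Q/V + k = 0.14297 min⁻¹.
C_ss = Q C_in/(Q + kV) = 1.2403 mol/L; C(t) = C_ss + (C₀ − C_ss) e^(−a t).
C(11.5) = 1.2403 + (-1.2403)·e^(−0.14297·11.5) = 1.2403 + (-1.2403)·0.19318 = 1.0007 mol/L.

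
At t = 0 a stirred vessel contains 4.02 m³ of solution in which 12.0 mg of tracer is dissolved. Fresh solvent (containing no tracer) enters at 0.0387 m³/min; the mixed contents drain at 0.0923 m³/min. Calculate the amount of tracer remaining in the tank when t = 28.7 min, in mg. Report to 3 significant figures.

5.23 mg

Let m(t) be the amount of tracer. Volume: V(t) = V₀ + (Q_in − Q_out) t = 4.02 − 0.053600 t; V(28.7) = 2.4817 m³.
No tracer enters, so dm/dt = −Q_out · (m/V).
dm/m = −Q_out dt/(V₀ − 0.053600 t); integrating gives ln(m/m₀) = −(Q_out/(Q_in−Q_out)) ln(V/V₀).
m = m₀ (V₀/V)^(Q_out/(Q_in−Q_out)) = 12.0 × (4.02/2.4817)^(-1.7220) = 5.2294 mg.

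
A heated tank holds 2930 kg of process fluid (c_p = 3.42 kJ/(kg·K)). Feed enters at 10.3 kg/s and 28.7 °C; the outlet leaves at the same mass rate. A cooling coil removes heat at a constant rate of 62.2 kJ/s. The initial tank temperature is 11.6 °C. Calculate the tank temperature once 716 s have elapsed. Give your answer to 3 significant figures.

25.7 °C

M c_p dT/dt = ṁ c_p (T_in − T) − Q̇.
τ = M/ṁ = 284.47 s; T_ss = T_in − Q̇/(ṁ c_p) = 28.7 − 62.2/(10.3·3.42) = 26.934 °C.
Integrating: T(t) = T_ss + (T₀ − T_ss) e^(−t/τ).
T(716) = 26.934 + (-15.334)·e^(−716/284.47) = 26.934 + (-15.334)·0.080702 = 25.697 °C.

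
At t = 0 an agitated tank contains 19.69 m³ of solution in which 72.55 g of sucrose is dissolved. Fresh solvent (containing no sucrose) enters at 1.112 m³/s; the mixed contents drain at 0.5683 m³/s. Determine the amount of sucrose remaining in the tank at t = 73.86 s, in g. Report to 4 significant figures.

22.70 g

Let m(t) be the amount of sucrose. Volume: V(t) = V₀ + (Q_in − Q_out) t = 19.69 + 0.543700 t; V(73.86) = 59.8477 m³.
Solute balance: dm/dt = 0 − Q_out C = −Q_out m/V(t).
Separate: dm/m = −Q_out dt/V(t) ⇒ ln(m/m₀) = −(Q_out/(Q_in−Q_out)) ln(V/V₀).
m = m₀ (V₀/V)^(Q_out/(Q_in−Q_out)) = 72.55 × (19.69/59.8477)^(1.04525) = 22.6982 g.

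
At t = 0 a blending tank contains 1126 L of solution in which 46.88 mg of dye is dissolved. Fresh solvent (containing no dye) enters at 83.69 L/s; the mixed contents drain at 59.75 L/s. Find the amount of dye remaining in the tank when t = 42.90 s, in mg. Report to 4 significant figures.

9.298 mg

Total volume: dV/dt = Q_in − Q_out = 23.9400 L/s, so V(t) = 1126 + 23.9400 t and V(42.90) = 2153.03 L.
Solute balance: dm/dt = 0 − Q_out C = −Q_out m/V(t).
dm/m = −Q_out dt/(V₀ + 23.9400 t); integrating gives ln(m/m₀) = −(Q_out/(Q_in−Q_out)) ln(V/V₀).
m = m₀ (V₀/V)^(Q_out/(Q_in−Q_out)) = 46.88 × (1126/2153.03)^(2.49582) = 9.29793 mg.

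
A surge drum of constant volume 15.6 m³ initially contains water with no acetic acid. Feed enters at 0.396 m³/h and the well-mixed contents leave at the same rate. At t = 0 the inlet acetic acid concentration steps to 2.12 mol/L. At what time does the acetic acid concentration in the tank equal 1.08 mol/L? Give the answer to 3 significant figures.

Species balance: V dC/dt = Q(C_in − C) ⇒ τ = V/Q = 39.394 h.
C(t) = C_in + (C₀ − C_in) e^(−t/τ). Set C = 1.08 and solve for t:
e^(−t/τ) = (C − C_in)/(C₀ − C_in) = (1.08 − 2.12)/(0 − 2.12) = 0.49057
t = −τ ln(…) = 39.394 × 0.71220 = 28.056 h.

28.1 h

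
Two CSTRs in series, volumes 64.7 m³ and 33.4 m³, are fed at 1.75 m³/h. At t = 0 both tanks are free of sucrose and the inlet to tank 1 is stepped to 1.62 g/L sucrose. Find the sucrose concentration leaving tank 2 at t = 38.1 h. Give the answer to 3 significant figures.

0.660 g/L

Each tank obeys Vᵢ dCᵢ/dt = Q(Cᵢ₋₁ − Cᵢ), so τᵢ = Vᵢ/Q.
τ₁ = 64.7/1.75 = 36.971 h; τ₂ = 33.4/1.75 = 19.086 h.
Tank 1: C₁ = C_in(1 − e^(−t/τ₁)). Tank 2 (τ₁ ≠ τ₂): C₂ = C_in[1 − (τ₁ e^(−t/τ₁) − τ₂ e^(−t/τ₂))/(τ₁ − τ₂)].
At t = 38.1: e^(−t/τ₁) = 0.35682, e^(−t/τ₂) = 0.13584.
C₂ = 1.62·[1 − (36.971·0.35682 − 19.086·0.13584)/(17.886)] = 1.62·0.40738 = 0.65995 g/L.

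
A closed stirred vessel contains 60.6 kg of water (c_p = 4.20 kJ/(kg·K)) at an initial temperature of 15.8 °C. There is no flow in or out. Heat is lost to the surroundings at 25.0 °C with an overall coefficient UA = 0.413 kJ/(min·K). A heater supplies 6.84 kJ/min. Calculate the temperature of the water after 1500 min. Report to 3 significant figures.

M c_p dT/dt = −UA(T − T_amb) + Q̇.
dT/dt = (T_ss − T)/τ with T_ss = T_amb + Q̇/UA = 25.0 + 6.84/0.413 = 41.562 °C, τ = M c_p/UA = 60.6·4.20/0.413 = 616.27 min.
Integrating: T(t) = T_ss + (T₀ − T_ss) e^(−t/τ).
T(1500) = 41.562 + (-25.762)·0.087686 = 39.303 °C.

39.3 °C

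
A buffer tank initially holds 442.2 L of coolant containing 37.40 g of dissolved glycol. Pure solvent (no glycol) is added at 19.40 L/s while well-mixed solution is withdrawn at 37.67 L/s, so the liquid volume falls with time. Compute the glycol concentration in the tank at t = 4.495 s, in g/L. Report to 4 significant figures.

0.06800 g/L

Let m(t) be the amount of glycol. Volume: V(t) = V₀ + (Q_in − Q_out) t = 442.2 − 18.2700 t; V(4.495) = 360.076 L.
Solute balance: dm/dt = 0 − Q_out C = −Q_out m/V(t).
dm/m = −Q_out dt/(V₀ − 18.2700 t); integrating gives ln(m/m₀) = −(Q_out/(Q_in−Q_out)) ln(V/V₀).
m = m₀ (V₀/V)^(Q_out/(Q_in−Q_out)) = 37.40 × (442.2/360.076)^(-2.06185) = 24.4853 g.
C = m/V = 24.4853/360.076 = 0.0680002 g/L.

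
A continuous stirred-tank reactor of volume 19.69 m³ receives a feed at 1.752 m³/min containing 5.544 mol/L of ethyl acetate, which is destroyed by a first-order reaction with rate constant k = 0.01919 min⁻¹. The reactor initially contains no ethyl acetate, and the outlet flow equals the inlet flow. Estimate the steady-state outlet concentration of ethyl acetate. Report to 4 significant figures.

4.560 mol/L

Accumulation = in − out − consumed: V dC/dt = Q C_in − Q C − k V C.
Steady state (dC/dt = 0): C_ss = Q C_in/(Q + kV) = C_in/(1 + kV/Q).
C_ss = 1.752·5.544/(1.752 + 0.01919·19.69) = 9.71309/2.12985 = 4.56045 mol/L.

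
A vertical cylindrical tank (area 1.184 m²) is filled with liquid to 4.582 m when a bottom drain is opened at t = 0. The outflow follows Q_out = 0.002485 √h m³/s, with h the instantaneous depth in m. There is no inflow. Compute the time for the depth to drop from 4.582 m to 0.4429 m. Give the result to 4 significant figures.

Volume balance on the tank: A dh/dt = −0.002485 √h.
∫ h^(−1/2) dh = −(0.002485/A) ∫ dt, giving 2√h = 2√h₀ − (0.002485/A) t.
t = 2A(√h₀ − √h)/0.002485 = 2·1.184·(√4.582 − √0.4429)/0.002485
  = 2.36800 × (2.14056 − 0.665507) / 0.002485 = 1405.60 s.

1406 s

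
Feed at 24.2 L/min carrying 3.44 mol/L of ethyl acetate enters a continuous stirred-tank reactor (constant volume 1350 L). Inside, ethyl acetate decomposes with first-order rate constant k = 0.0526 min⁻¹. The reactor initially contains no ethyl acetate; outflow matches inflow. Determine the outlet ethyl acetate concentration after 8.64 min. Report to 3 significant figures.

Accumulation = in − out − consumed: V dC/dt = Q C_in − Q C − k V C.
This is linear with rate a = Q/V + k = 0.070526 min⁻¹.
C_ss = Q C_in/(Q + kV) = 0.87436 mol/L; C(t) = C_ss + (C₀ − C_ss) e^(−a t).
C(8.64) = 0.87436 + (-0.87436)·e^(−0.070526·8.64) = 0.87436 + (-0.87436)·0.54371 = 0.39896 mol/L.

0.399 mol/L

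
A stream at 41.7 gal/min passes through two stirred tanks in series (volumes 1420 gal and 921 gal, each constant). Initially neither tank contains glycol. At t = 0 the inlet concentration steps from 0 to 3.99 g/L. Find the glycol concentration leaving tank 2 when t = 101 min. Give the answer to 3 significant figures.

3.48 g/L

Each tank obeys Vᵢ dCᵢ/dt = Q(Cᵢ₋₁ − Cᵢ), so τᵢ = Vᵢ/Q.
τ₁ = 1420/41.7 = 34.053 min; τ₂ = 921/41.7 = 22.086 min.
Tank 1: C₁ = C_in(1 − e^(−t/τ₁)). Tank 2 (τ₁ ≠ τ₂): C₂ = C_in[1 − (τ₁ e^(−t/τ₁) − τ₂ e^(−t/τ₂))/(τ₁ − τ₂)].
At t = 101: e^(−t/τ₁) = 0.051510, e^(−t/τ₂) = 0.010327.
C₂ = 3.99·[1 − (34.053·0.051510 − 22.086·0.010327)/(11.966)] = 3.99·0.87248 = 3.4812 g/L.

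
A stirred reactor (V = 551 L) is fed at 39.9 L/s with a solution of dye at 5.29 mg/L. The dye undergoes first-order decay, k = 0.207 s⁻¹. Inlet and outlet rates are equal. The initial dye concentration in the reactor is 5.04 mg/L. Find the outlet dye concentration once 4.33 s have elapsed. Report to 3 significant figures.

Species balance: V dC/dt = Q C_in − Q C − k V C.
dC/dt = (Q/V) C_in − (Q/V + k) C; effective rate a = Q/V + k = 0.072414 + 0.207 = 0.27941 s⁻¹.
C_ss = Q C_in/(Q + kV) = 1.3710 mg/L; C(t) = C_ss + (C₀ − C_ss) e^(−a t).
C(4.33) = 1.3710 + (3.6690)·e^(−0.27941·4.33) = 1.3710 + (3.6690)·0.29824 = 2.4652 mg/L.

2.47 mg/L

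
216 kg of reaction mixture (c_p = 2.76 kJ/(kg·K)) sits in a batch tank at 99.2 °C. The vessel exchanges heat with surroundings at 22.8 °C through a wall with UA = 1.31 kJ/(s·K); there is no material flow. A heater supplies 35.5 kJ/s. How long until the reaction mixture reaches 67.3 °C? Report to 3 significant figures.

474 s

M c_p dT/dt = −UA(T − T_amb) + Q̇.
τ = M c_p/UA = 455.08 s; T_ss = T_amb + Q̇/UA = 22.8 + 35.5/1.31 = 49.899 °C.
T(t) = T_ss + (T₀ − T_ss)e^(−t/τ); set T = 67.3:
t = −τ ln[(T − T_ss)/(T₀ − T_ss)] = −455.08 · ln(0.35295) = 473.94 s.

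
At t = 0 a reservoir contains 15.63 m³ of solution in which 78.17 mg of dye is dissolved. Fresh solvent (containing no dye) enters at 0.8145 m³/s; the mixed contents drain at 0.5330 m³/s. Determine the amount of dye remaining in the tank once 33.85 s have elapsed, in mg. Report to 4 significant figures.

31.74 mg

Let m(t) be the amount of dye. Volume: V(t) = V₀ + (Q_in − Q_out) t = 15.63 + 0.281500 t; V(33.85) = 25.1588 m³.
Species balance (pure solvent in): dm/dt = −Q_out · m/V(t).
dm/m = −Q_out dt/(V₀ + 0.281500 t); integrating gives ln(m/m₀) = −(Q_out/(Q_in−Q_out)) ln(V/V₀).
m = m₀ (V₀/V)^(Q_out/(Q_in−Q_out)) = 78.17 × (15.63/25.1588)^(1.89343) = 31.7403 mg.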